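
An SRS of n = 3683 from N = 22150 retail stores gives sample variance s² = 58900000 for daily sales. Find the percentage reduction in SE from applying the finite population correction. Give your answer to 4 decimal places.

8.6915

f = n/N = 3683/22150 = 0.16627540.
SE_no-fpc = √(s²/n) = 126.46105; SE_fpc = √((1−f)s²/n) = 115.46972.
Ratio = √(1−f) = 0.91308521. Reduction = 100·(1 − 0.91308521) = 8.6915%.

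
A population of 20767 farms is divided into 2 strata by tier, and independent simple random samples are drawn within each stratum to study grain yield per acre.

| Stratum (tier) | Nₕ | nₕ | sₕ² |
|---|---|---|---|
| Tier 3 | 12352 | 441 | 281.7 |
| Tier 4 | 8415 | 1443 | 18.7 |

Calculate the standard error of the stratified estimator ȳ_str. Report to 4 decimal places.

Var(ȳ_str) = Σₕ Wₕ²(1 − fₕ)sₕ²/nₕ with Wₕ = Nₕ/N, N = 20767.
Tier 3: Wₕ = 0.59478981; term = 0.59478981²·(1 − 0.03570272)·281.7/441 = 0.21791456.
Tier 4: Wₕ = 0.40521019; term = 0.40521019²·(1 − 0.17147950)·18.7/1443 = 0.001762947.
Sum = 0.21967751.
SE = √(0.21967751) = 0.4687.

0.4687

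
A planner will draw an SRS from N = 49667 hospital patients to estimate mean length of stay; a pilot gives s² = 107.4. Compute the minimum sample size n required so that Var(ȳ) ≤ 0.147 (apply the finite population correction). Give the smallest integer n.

Without fpc, n₀ = s²/D = 107.4/0.147 = 730.6122.
With fpc, (1 − n/N)·s²/n ≤ D requires n ≥ n₀/(1 + n₀/N) = 730.6122/(1 + 730.6122/49667) = 720.0205.
Rounding up, n = 721.

721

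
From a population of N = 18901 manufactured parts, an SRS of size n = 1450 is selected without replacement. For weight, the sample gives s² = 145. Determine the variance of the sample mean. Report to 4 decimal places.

Under SRS without replacement, Var(ȳ) = (1 − f)·s²/n with f = n/N = 1450/18901 = 0.07671552.
Var(ȳ) = (1 − 0.07671552)·145/1450 = 0.92328448·0.1 = 0.092328448.

0.0923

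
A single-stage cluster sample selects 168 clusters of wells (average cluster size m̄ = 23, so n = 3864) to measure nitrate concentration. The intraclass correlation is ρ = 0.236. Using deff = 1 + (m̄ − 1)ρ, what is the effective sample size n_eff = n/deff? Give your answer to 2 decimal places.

deff = 1 + (23 − 1)·0.236 = 1 + 5.192 = 6.192.
n_eff = 3864 / 6.192 = 624.03.

624.03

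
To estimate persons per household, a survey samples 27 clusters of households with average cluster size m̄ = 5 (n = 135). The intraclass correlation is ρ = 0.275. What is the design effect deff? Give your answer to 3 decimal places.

2.100

deff = 1 + (5 − 1)·0.275 = 1 + 1.1 = 2.1.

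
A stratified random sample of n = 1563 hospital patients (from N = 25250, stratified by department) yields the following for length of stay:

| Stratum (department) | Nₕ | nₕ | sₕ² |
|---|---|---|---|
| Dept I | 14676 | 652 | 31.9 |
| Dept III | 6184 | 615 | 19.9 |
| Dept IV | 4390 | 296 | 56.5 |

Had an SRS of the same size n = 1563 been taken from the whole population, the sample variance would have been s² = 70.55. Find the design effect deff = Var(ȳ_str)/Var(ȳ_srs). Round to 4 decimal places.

0.5414

Var(ȳ_str) = Σ Wₕ²(1−fₕ)sₕ²/nₕ with Wₕ = Nₕ/25250:
  Dept I: (14676/25250)²·(1−652/14676)·31.9/652 = 0.015794283
  Dept III: (6184/25250)²·(1−615/6184)·19.9/615 = 0.0017478409
  Dept IV: (4390/25250)²·(1−296/4390)·56.5/296 = 0.0053807936
  → Var(ȳ_str) = 0.022922918.
Var(ȳ_srs) = (1 − 1563/25250)·70.55/1563 = 0.042343497.
deff = 0.022922918 / 0.042343497 = 0.5414.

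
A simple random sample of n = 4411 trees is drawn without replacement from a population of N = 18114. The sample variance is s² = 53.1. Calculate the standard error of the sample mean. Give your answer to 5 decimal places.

Under SRS without replacement, Var(ȳ) = (1 − f)·s²/n with f = n/N = 4411/18114 = 0.24351330.
Var(ȳ) = (1 − 0.24351330)·53.1/4411 = 0.75648670·0.012038087 = 0.0091066524.
SE(ȳ) = √(0.0091066524) = 0.09543.

0.09543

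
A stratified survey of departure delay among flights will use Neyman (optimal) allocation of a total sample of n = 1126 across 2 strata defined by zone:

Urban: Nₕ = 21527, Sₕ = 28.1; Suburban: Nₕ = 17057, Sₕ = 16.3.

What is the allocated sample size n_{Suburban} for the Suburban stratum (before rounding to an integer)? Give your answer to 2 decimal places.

Neyman allocation: nₕ = n·NₕSₕ / Σⱼ NⱼSⱼ.
Σ NⱼSⱼ = 21527·28.1 + 17057·16.3 = 882937.8.
n_{Suburban} = 1126·17057·16.3 / 882937.8 = 354.57.

354.57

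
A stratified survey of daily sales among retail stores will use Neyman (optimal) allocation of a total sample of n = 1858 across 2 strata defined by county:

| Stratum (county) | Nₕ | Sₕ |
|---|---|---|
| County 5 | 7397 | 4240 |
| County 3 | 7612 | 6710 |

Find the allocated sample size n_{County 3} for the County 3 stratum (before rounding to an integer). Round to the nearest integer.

1151

Neyman allocation: nₕ = n·NₕSₕ / Σⱼ NⱼSⱼ.
Σ NⱼSⱼ = 7397·4240 + 7612·6710 = 8.24398 × 10^7.
n_{County 3} = 1858·7612·6710 / (8.24398 × 10^7) = 1151.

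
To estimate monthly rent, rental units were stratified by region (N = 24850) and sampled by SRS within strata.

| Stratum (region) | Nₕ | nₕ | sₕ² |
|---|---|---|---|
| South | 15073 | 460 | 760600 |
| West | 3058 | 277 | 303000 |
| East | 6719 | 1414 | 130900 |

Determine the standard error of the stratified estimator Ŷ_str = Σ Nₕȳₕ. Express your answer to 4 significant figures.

613800

Var(Ŷ_str) = Σₕ Nₕ²(1 − fₕ)sₕ²/nₕ.
South: 15073²·(1 − 460/15073)·760600/460 = 3.6419801 × 10^11.
West: 3058²·(1 − 277/3058)·303000/277 = 9.3025354 × 10^9.
East: 6719²·(1 − 1414/6719)·130900/1414 = 3.2997441 × 10^9.
Sum = 3.7680029 × 10^11.
SE = √(3.7680029 × 10^11) = 613800.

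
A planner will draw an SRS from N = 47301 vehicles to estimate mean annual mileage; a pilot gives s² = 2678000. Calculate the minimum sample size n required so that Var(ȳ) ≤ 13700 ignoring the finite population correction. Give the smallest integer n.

196

Without fpc, n₀ = s²/D = 2678000/13700 = 195.4745.
Rounding up, n = 196.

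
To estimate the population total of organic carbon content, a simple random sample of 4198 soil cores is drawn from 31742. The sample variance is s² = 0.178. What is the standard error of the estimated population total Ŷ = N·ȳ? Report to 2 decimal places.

192.54

Var(Ŷ) = N²·Var(ȳ) = N²·(1 − n/N)·s²/n.
f = 4198/31742 = 0.13225380; Var(ȳ) = 0.86774620·0.178/4198 = 3.6793431 × 10^-5.
Var(Ŷ) = 31742² · (3.6793431 × 10^-5) = 37071.389.
SE(Ŷ) = √(37071.389) = 192.54.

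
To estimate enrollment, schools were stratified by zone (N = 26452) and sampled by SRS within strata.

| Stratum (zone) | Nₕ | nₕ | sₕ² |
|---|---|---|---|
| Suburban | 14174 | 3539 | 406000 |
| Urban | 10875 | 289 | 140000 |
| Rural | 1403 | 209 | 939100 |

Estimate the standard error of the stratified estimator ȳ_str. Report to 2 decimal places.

Var(ȳ_str) = Σₕ Wₕ²(1 − fₕ)sₕ²/nₕ with Wₕ = Nₕ/N, N = 26452.
Suburban: Wₕ = 0.53583850; term = 0.53583850²·(1 − 0.24968252)·406000/3539 = 24.714872.
Urban: Wₕ = 0.41112203; term = 0.41112203²·(1 − 0.02657471)·140000/289 = 79.702936.
Rural: Wₕ = 0.05303947; term = 0.05303947²·(1 − 0.14896650)·939100/209 = 10.757479.
Sum = 115.17529.
SE = √(115.17529) = 10.73.

10.73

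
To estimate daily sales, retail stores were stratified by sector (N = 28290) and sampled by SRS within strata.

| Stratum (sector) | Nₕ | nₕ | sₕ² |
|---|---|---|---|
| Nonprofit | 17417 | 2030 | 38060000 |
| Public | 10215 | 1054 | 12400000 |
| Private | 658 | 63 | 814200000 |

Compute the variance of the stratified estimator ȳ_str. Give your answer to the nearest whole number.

Var(ȳ_str) = Σₕ Wₕ²(1 − fₕ)sₕ²/nₕ with Wₕ = Nₕ/N, N = 28290.
Nonprofit: Wₕ = 0.61565924; term = 0.61565924²·(1 − 0.11655279)·38060000/2030 = 6278.1857.
Public: Wₕ = 0.36108165; term = 0.36108165²·(1 − 0.10318160)·12400000/1054 = 1375.6135.
Private: Wₕ = 0.02325910; term = 0.02325910²·(1 − 0.09574468)·814200000/63 = 6322.1896.
Sum = 13975.989.

13976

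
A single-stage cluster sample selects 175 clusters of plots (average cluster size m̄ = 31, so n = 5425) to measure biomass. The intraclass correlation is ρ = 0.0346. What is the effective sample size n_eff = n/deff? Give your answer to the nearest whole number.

deff = 1 + (31 − 1)·0.0346 = 1 + 1.038 = 2.038.
n_eff = 5425 / 2.038 = 2662.

2662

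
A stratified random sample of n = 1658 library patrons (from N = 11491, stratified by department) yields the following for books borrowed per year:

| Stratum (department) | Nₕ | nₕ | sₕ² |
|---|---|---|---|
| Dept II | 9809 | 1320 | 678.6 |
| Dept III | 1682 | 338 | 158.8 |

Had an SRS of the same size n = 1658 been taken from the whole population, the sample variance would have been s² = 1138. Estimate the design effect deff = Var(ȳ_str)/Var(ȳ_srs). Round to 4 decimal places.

0.5657

Var(ȳ_str) = Σ Wₕ²(1−fₕ)sₕ²/nₕ with Wₕ = Nₕ/11491:
  Dept II: (9809/11491)²·(1−1320/9809)·678.6/1320 = 0.32419443
  Dept III: (1682/11491)²·(1−338/1682)·158.8/338 = 0.0080434693
  → Var(ȳ_str) = 0.3322379.
Var(ȳ_srs) = (1 − 1658/11491)·1138/1658 = 0.58733509.
deff = 0.3322379 / 0.58733509 = 0.5657.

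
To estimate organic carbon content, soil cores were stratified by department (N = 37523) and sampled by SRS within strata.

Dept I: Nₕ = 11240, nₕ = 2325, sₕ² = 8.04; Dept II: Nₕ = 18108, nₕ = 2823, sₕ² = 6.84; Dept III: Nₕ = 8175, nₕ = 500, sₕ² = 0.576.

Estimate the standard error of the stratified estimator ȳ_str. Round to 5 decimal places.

0.02782

Var(ȳ_str) = Σₕ Wₕ²(1 − fₕ)sₕ²/nₕ with Wₕ = Nₕ/N, N = 37523.
Dept I: Wₕ = 0.29954961; term = 0.29954961²·(1 − 0.20685053)·8.04/2325 = 2.4610795 × 10^-4.
Dept II: Wₕ = 0.48258402; term = 0.48258402²·(1 − 0.15589795)·6.84/2823 = 4.7630599 × 10^-4.
Dept III: Wₕ = 0.21786638; term = 0.21786638²·(1 − 0.06116208)·0.576/500 = 5.1336176 × 10^-5.
Sum = 7.7375012 × 10^-4.
SE = √(7.7375012 × 10^-4) = 0.02782.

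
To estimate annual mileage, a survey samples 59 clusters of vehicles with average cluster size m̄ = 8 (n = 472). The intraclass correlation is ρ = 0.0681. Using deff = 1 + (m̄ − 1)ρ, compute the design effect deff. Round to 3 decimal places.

deff = 1 + (8 − 1)·0.0681 = 1 + 0.4767 = 1.4767.

1.477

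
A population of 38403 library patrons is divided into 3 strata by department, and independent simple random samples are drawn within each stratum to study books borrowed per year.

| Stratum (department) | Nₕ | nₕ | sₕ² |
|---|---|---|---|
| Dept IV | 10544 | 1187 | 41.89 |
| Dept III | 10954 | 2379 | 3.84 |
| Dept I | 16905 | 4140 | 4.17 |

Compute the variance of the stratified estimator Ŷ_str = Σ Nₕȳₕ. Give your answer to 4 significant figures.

3.851 × 10^6

Var(Ŷ_str) = Σₕ Nₕ²(1 − fₕ)sₕ²/nₕ.
Dept IV: 10544²·(1 − 1187/10544)·41.89/1187 = 3.4817827 × 10^6.
Dept III: 10954²·(1 − 2379/10954)·3.84/2379 = 151615.52.
Dept I: 16905²·(1 − 4140/16905)·4.17/4140 = 217356.04.
Sum = 3.8507543 × 10^6.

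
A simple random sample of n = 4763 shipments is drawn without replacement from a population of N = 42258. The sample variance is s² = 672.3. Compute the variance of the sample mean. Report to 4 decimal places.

0.1252

Under SRS without replacement, Var(ȳ) = (1 − f)·s²/n with f = n/N = 4763/42258 = 0.11271239.
Var(ȳ) = (1 − 0.11271239)·672.3/4763 = 0.88728761·0.14115054 = 0.12524112.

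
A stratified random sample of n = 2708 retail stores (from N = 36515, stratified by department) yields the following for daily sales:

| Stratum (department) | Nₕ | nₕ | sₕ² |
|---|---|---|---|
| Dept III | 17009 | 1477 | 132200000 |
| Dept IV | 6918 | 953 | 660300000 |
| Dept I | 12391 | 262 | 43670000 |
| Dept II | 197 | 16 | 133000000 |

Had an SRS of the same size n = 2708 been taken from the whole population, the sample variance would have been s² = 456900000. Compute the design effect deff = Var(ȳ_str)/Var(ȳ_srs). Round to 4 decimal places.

Var(ȳ_str) = Σ Wₕ²(1−fₕ)sₕ²/nₕ with Wₕ = Nₕ/36515:
  Dept III: (17009/36515)²·(1−1477/17009)·132200000/1477 = 17734.319
  Dept IV: (6918/36515)²·(1−953/6918)·660300000/953 = 21443.555
  Dept I: (12391/36515)²·(1−262/12391)·43670000/262 = 18787.571
  Dept II: (197/36515)²·(1−16/197)·133000000/16 = 222.29713
  → Var(ȳ_str) = 58187.742.
Var(ȳ_srs) = (1 − 2708/36515)·456900000/2708 = 156209.64.
deff = 58187.742 / 156209.64 = 0.3725.

0.3725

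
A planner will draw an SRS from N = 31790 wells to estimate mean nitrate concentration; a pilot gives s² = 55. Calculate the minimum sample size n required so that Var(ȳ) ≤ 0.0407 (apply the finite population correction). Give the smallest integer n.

Without fpc, n₀ = s²/D = 55/0.0407 = 1351.3514.
With fpc, (1 − n/N)·s²/n ≤ D requires n ≥ n₀/(1 + n₀/N) = 1351.3514/(1 + 1351.3514/31790) = 1296.2495.
Rounding up, n = 1297.

1297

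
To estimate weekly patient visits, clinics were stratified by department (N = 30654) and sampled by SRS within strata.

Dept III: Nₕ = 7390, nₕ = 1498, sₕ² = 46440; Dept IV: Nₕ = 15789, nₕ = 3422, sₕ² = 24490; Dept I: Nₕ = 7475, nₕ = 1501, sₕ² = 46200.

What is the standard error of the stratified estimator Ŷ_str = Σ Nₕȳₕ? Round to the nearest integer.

Var(Ŷ_str) = Σₕ Nₕ²(1 − fₕ)sₕ²/nₕ.
Dept III: 7390²·(1 − 1498/7390)·46440/1498 = 1.3498564 × 10^9.
Dept IV: 15789²·(1 − 3422/15789)·24490/3422 = 1.3974226 × 10^9.
Dept I: 7475²·(1 − 1501/7475)·46200/1501 = 1.3744777 × 10^9.
Sum = 4.1217567 × 10^9.
SE = √(4.1217567 × 10^9) = 64201.

64201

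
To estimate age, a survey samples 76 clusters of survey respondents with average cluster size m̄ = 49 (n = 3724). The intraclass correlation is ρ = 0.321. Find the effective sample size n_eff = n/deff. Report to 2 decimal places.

226.96

deff = 1 + (49 − 1)·0.321 = 1 + 15.408 = 16.408.
n_eff = 3724 / 16.408 = 226.96.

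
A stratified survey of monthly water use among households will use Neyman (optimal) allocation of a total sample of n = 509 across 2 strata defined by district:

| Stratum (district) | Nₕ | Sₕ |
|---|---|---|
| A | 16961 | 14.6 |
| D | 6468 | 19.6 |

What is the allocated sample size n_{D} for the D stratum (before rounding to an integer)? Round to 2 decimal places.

Neyman allocation: nₕ = n·NₕSₕ / Σⱼ NⱼSⱼ.
Σ NⱼSⱼ = 16961·14.6 + 6468·19.6 = 374403.4.
n_{D} = 509·6468·19.6 / 374403.4 = 172.35.

172.35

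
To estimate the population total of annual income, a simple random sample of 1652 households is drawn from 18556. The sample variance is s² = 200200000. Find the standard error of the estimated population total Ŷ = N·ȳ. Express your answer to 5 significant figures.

6.1654 × 10^6

Var(Ŷ) = N²·Var(ȳ) = N²·(1 − n/N)·s²/n.
f = 1652/18556 = 0.08902781; Var(ȳ) = 0.91097219·200200000/1652 = 110397.48.
Var(Ŷ) = 18556² · 110397.48 = 3.8012627 × 10^13.
SE(Ŷ) = √(3.8012627 × 10^13) = 6.1654 × 10^6.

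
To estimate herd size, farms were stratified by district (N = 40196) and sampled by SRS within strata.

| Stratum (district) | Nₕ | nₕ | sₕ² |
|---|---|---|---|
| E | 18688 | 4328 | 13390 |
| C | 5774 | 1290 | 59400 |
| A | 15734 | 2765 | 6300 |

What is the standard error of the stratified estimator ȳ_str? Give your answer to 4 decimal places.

1.2408

Var(ȳ_str) = Σₕ Wₕ²(1 − fₕ)sₕ²/nₕ with Wₕ = Nₕ/N, N = 40196.
E: Wₕ = 0.46492188; term = 0.46492188²·(1 − 0.23159247)·13390/4328 = 0.51386012.
C: Wₕ = 0.14364613; term = 0.14364613²·(1 − 0.22341531)·59400/1290 = 0.73785911.
A: Wₕ = 0.39143198; term = 0.39143198²·(1 − 0.17573408)·6300/2765 = 0.28775665.
Sum = 1.5394759.
SE = √(1.5394759) = 1.2408.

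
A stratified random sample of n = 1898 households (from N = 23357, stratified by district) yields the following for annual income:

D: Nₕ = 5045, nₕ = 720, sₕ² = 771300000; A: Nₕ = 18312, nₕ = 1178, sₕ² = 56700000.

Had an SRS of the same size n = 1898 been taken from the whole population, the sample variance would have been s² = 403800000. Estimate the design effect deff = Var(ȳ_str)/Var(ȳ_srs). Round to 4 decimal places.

0.3608

Var(ȳ_str) = Σ Wₕ²(1−fₕ)sₕ²/nₕ with Wₕ = Nₕ/23357:
  D: (5045/23357)²·(1−720/5045)·771300000/720 = 42845.38
  A: (18312/23357)²·(1−1178/18312)·56700000/1178 = 27682.046
  → Var(ȳ_str) = 70527.426.
Var(ȳ_srs) = (1 − 1898/23357)·403800000/1898 = 195462.08.
deff = 70527.426 / 195462.08 = 0.3608.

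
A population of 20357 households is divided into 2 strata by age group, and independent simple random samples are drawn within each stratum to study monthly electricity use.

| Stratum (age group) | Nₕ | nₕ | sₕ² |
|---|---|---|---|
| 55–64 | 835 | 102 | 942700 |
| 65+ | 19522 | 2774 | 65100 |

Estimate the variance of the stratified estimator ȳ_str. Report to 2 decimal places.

Var(ȳ_str) = Σₕ Wₕ²(1 − fₕ)sₕ²/nₕ with Wₕ = Nₕ/N, N = 20357.
55–64: Wₕ = 0.04101783; term = 0.04101783²·(1 − 0.12215569)·942700/102 = 13.650113.
65+: Wₕ = 0.95898217; term = 0.95898217²·(1 − 0.14209610)·65100/2774 = 18.515449.
Sum = 32.165562.

32.17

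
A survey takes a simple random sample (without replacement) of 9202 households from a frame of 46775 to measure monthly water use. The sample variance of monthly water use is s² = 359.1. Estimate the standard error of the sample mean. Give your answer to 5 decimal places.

Under SRS without replacement, Var(ȳ) = (1 − f)·s²/n with f = n/N = 9202/46775 = 0.19672902.
Var(ȳ) = (1 − 0.19672902)·359.1/9202 = 0.80327098·0.039024125 = 0.031346947.
SE(ȳ) = √(0.031346947) = 0.17705.

0.17705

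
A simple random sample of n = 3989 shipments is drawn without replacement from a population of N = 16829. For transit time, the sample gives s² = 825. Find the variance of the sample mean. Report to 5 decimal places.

0.15780

Under SRS without replacement, Var(ȳ) = (1 − f)·s²/n with f = n/N = 3989/16829 = 0.23703131.
Var(ȳ) = (1 − 0.23703131)·825/3989 = 0.76296869·0.20681875 = 0.15779623.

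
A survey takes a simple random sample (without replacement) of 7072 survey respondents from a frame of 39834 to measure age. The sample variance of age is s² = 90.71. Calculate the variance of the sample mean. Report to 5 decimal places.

0.01055

Under SRS without replacement, Var(ȳ) = (1 − f)·s²/n with f = n/N = 7072/39834 = 0.17753678.
Var(ȳ) = (1 − 0.17753678)·90.71/7072 = 0.82246322·0.01282664 = 0.01054944.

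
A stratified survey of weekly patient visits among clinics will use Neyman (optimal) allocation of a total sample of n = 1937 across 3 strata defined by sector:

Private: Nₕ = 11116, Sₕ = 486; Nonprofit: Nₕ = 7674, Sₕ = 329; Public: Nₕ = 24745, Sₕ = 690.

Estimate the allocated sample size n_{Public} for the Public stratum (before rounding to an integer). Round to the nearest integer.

Neyman allocation: nₕ = n·NₕSₕ / Σⱼ NⱼSⱼ.
Σ NⱼSⱼ = 11116·486 + 7674·329 + 24745·690 = 2.5001172 × 10^7.
n_{Public} = 1937·24745·690 / (2.5001172 × 10^7) = 1323.

1323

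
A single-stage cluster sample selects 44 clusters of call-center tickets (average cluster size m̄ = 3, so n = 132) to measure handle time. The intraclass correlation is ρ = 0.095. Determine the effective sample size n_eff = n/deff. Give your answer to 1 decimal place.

deff = 1 + (3 − 1)·0.095 = 1 + 0.19 = 1.19.
n_eff = 132 / 1.19 = 110.9.

110.9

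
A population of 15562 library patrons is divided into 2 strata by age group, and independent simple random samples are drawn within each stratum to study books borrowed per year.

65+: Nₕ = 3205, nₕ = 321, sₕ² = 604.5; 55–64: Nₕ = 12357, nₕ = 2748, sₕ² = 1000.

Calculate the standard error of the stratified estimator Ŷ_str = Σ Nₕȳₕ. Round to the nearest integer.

Var(Ŷ_str) = Σₕ Nₕ²(1 − fₕ)sₕ²/nₕ.
65+: 3205²·(1 − 321/3205)·604.5/321 = 1.7406625 × 10^7.
55–64: 12357²·(1 − 2748/12357)·1000/2748 = 4.3209029 × 10^7.
Sum = 6.0615654 × 10^7.
SE = √(6.0615654 × 10^7) = 7786.

7786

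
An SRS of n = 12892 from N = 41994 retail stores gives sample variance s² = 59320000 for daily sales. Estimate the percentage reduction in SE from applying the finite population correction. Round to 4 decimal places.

f = n/N = 12892/41994 = 0.30699624.
SE_no-fpc = √(s²/n) = 67.832906; SE_fpc = √((1−f)s²/n) = 56.468756.
Ratio = √(1−f) = 0.83246848. Reduction = 100·(1 − 0.83246848) = 16.7532%.

16.7532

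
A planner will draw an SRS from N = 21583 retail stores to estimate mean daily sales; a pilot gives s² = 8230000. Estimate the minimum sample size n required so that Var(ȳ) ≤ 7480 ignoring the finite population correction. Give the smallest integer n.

1101

Without fpc, n₀ = s²/D = 8230000/7480 = 1100.2674.
Rounding up, n = 1101.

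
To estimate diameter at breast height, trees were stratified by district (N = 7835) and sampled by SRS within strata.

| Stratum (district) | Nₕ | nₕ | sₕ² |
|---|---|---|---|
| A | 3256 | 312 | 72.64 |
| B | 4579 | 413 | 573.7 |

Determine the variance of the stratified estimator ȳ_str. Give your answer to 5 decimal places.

0.46802

Var(ȳ_str) = Σₕ Wₕ²(1 − fₕ)sₕ²/nₕ with Wₕ = Nₕ/N, N = 7835.
A: Wₕ = 0.41557116; term = 0.41557116²·(1 − 0.09582310)·72.64/312 = 0.036355108.
B: Wₕ = 0.58442884; term = 0.58442884²·(1 − 0.09019437)·573.7/413 = 0.43166487.
Sum = 0.46801998.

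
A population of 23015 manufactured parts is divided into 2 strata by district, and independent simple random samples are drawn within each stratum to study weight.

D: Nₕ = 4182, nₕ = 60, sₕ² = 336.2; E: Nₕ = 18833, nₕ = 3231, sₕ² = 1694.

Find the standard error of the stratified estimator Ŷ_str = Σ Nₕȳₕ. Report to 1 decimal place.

15831.8

Var(Ŷ_str) = Σₕ Nₕ²(1 − fₕ)sₕ²/nₕ.
D: 4182²·(1 − 60/4182)·336.2/60 = 9.6591403 × 10^7.
E: 18833²·(1 − 3231/18833)·1694/3231 = 1.5405515 × 10^8.
Sum = 2.5064655 × 10^8.
SE = √(2.5064655 × 10^8) = 15831.8.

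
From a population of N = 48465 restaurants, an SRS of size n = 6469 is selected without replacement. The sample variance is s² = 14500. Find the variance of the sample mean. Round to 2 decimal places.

1.94

Under SRS without replacement, Var(ȳ) = (1 − f)·s²/n with f = n/N = 6469/48465 = 0.13347777.
Var(ȳ) = (1 − 0.13347777)·14500/6469 = 0.86652223·2.2414593 = 1.9422743.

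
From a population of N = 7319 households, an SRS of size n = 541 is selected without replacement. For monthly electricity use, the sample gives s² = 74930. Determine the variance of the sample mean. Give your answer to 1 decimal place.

128.3

Under SRS without replacement, Var(ȳ) = (1 − f)·s²/n with f = n/N = 541/7319 = 0.07391720.
Var(ȳ) = (1 − 0.07391720)·74930/541 = 0.92608280·138.50277 = 128.26504.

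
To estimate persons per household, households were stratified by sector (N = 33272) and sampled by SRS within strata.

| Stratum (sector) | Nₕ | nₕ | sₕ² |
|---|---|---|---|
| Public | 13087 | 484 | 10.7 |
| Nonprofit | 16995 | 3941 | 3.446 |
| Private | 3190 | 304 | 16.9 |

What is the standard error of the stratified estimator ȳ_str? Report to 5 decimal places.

0.06270

Var(ȳ_str) = Σₕ Wₕ²(1 − fₕ)sₕ²/nₕ with Wₕ = Nₕ/N, N = 33272.
Public: Wₕ = 0.39333373; term = 0.39333373²·(1 − 0.03698327)·10.7/484 = 0.0032937804.
Nonprofit: Wₕ = 0.51078985; term = 0.51078985²·(1 − 0.23189173)·3.446/3941 = 1.7523296 × 10^-4.
Private: Wₕ = 0.09587641; term = 0.09587641²·(1 − 0.09529781)·16.9/304 = 4.6231961 × 10^-4.
Sum = 0.003931333.
SE = √(0.003931333) = 0.06270.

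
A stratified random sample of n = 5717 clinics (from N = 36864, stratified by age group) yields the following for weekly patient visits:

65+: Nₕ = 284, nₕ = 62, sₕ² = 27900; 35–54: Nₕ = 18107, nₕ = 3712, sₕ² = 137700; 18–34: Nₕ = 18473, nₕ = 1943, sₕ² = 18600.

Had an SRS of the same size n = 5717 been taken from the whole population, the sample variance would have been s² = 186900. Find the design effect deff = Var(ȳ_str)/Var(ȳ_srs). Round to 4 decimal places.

Var(ȳ_str) = Σ Wₕ²(1−fₕ)sₕ²/nₕ with Wₕ = Nₕ/36864:
  65+: (284/36864)²·(1−62/284)·27900/62 = 0.02087752
  35–54: (18107/36864)²·(1−3712/18107)·137700/3712 = 7.1150708
  18–34: (18473/36864)²·(1−1943/18473)·18600/1943 = 2.1510253
  → Var(ȳ_str) = 9.2869736.
Var(ȳ_srs) = (1 − 5717/36864)·186900/5717 = 27.621984.
deff = 9.2869736 / 27.621984 = 0.3362.

0.3362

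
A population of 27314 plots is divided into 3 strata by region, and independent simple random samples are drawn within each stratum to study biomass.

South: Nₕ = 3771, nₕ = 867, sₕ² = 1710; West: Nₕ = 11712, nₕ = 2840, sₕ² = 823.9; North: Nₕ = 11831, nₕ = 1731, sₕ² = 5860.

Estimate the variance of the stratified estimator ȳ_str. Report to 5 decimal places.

Var(ȳ_str) = Σₕ Wₕ²(1 − fₕ)sₕ²/nₕ with Wₕ = Nₕ/N, N = 27314.
South: Wₕ = 0.13806107; term = 0.13806107²·(1 − 0.22991249)·1710/867 = 0.028950732.
West: Wₕ = 0.42879110; term = 0.42879110²·(1 − 0.24248634)·823.9/2840 = 0.040405283.
North: Wₕ = 0.43314784; term = 0.43314784²·(1 − 0.14631054)·5860/1731 = 0.54221655.
Sum = 0.61157257.

0.61157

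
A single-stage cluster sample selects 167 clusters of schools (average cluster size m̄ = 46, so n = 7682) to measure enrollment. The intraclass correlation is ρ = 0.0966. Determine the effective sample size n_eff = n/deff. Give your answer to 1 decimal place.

deff = 1 + (46 − 1)·0.0966 = 1 + 4.347 = 5.347.
n_eff = 7682 / 5.347 = 1436.7.

1436.7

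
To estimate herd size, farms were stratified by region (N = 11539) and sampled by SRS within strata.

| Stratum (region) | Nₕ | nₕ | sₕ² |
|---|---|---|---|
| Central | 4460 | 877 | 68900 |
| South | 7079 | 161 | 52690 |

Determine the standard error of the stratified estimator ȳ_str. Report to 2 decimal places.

Var(ȳ_str) = Σₕ Wₕ²(1 − fₕ)sₕ²/nₕ with Wₕ = Nₕ/N, N = 11539.
Central: Wₕ = 0.38651530; term = 0.38651530²·(1 − 0.19663677)·68900/877 = 9.4289851.
South: Wₕ = 0.61348470; term = 0.61348470²·(1 − 0.02274333)·52690/161 = 120.37005.
Sum = 129.79904.
SE = √(129.79904) = 11.39.

11.39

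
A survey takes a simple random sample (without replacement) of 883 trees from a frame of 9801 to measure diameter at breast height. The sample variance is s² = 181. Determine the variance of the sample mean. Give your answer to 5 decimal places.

0.18652

Under SRS without replacement, Var(ȳ) = (1 − f)·s²/n with f = n/N = 883/9801 = 0.09009285.
Var(ȳ) = (1 − 0.09009285)·181/883 = 0.90990715·0.20498301 = 0.18651551.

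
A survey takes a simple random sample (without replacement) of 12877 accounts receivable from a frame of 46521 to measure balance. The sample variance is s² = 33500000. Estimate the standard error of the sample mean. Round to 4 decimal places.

Under SRS without replacement, Var(ȳ) = (1 − f)·s²/n with f = n/N = 12877/46521 = 0.27679972.
Var(ȳ) = (1 − 0.27679972)·33500000/12877 = 0.72320028·2601.5376 = 1881.4327.
SE(ȳ) = √(1881.4327) = 43.3755.

43.3755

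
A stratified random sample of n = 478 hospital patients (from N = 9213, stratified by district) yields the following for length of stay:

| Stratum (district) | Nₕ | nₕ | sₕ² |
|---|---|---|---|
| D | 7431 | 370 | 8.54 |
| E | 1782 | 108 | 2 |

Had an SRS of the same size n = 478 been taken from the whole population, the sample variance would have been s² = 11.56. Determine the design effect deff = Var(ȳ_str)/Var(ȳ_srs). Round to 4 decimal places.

Var(ȳ_str) = Σ Wₕ²(1−fₕ)sₕ²/nₕ with Wₕ = Nₕ/9213:
  D: (7431/9213)²·(1−370/7431)·8.54/370 = 0.014268144
  E: (1782/9213)²·(1−108/1782)·2/108 = 6.5082953 × 10^-4
  → Var(ȳ_str) = 0.014918974.
Var(ȳ_srs) = (1 − 478/9213)·11.56/478 = 0.022929352.
deff = 0.014918974 / 0.022929352 = 0.6506.

0.6506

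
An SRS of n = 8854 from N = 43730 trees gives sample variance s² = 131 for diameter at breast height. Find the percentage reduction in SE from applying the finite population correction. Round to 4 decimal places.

f = n/N = 8854/43730 = 0.20246970.
SE_no-fpc = √(s²/n) = 0.12163705; SE_fpc = √((1−f)s²/n) = 0.10862743.
Ratio = √(1−f) = 0.89304552. Reduction = 100·(1 − 0.89304552) = 10.6954%.

10.6954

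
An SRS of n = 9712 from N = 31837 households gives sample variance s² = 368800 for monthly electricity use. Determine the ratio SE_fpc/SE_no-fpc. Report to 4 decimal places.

f = n/N = 9712/31837 = 0.30505387.
SE_no-fpc = √(s²/n) = 6.1622756; SE_fpc = √((1−f)s²/n) = 5.1370843.
Ratio = √(1−f) = 0.83363429.

0.8336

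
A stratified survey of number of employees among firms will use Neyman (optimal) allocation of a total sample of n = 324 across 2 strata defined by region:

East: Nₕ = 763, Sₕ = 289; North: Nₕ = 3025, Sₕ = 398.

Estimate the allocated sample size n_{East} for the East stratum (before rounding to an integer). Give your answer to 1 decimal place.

50.2

Neyman allocation: nₕ = n·NₕSₕ / Σⱼ NⱼSⱼ.
Σ NⱼSⱼ = 763·289 + 3025·398 = 1.424457 × 10^6.
n_{East} = 324·763·289 / (1.424457 × 10^6) = 50.2.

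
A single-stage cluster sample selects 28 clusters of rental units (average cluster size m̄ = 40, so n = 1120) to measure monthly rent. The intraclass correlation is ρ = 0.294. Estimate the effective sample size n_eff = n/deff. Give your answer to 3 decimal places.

deff = 1 + (40 − 1)·0.294 = 1 + 11.466 = 12.466.
n_eff = 1120 / 12.466 = 89.844.

89.844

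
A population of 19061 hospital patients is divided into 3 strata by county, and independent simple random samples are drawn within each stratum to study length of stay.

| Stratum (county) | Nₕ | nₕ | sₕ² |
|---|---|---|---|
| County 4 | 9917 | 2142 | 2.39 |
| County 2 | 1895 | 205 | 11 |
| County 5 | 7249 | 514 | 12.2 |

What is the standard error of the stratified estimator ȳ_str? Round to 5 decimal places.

0.06244

Var(ȳ_str) = Σₕ Wₕ²(1 − fₕ)sₕ²/nₕ with Wₕ = Nₕ/N, N = 19061.
County 4: Wₕ = 0.52027701; term = 0.52027701²·(1 − 0.21599274)·2.39/2142 = 2.3679241 × 10^-4.
County 2: Wₕ = 0.09941766; term = 0.09941766²·(1 − 0.10817942)·11/205 = 4.7298066 × 10^-4.
County 5: Wₕ = 0.38030534; term = 0.38030534²·(1 − 0.07090633)·12.2/514 = 0.0031894886.
Sum = 0.0038992617.
SE = √(0.0038992617) = 0.06244.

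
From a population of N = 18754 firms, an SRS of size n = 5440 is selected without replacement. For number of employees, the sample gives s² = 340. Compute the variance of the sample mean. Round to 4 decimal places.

0.0444

Under SRS without replacement, Var(ȳ) = (1 − f)·s²/n with f = n/N = 5440/18754 = 0.29007145.
Var(ȳ) = (1 − 0.29007145)·340/5440 = 0.70992855·0.0625 = 0.044370534.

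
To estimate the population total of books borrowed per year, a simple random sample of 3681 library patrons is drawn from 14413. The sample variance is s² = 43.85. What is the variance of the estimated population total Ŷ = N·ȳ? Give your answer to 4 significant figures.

1.843 × 10^6

Var(Ŷ) = N²·Var(ȳ) = N²·(1 − n/N)·s²/n.
f = 3681/14413 = 0.25539444; Var(ȳ) = 0.74460556·43.85/3681 = 0.0088701315.
Var(Ŷ) = 14413² · 0.0088701315 = 1.8426329 × 10^6.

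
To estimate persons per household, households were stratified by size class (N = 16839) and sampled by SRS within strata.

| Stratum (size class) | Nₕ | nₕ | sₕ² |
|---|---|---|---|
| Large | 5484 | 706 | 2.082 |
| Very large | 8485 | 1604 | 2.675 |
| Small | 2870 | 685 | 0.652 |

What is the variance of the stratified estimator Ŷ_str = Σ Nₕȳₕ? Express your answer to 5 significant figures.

180610

Var(Ŷ_str) = Σₕ Nₕ²(1 − fₕ)sₕ²/nₕ.
Large: 5484²·(1 − 706/5484)·2.082/706 = 77271.549.
Very large: 8485²·(1 − 1604/8485)·2.675/1604 = 97369.475.
Small: 2870²·(1 − 685/2870)·0.652/685 = 5968.8458.
Sum = 180609.87.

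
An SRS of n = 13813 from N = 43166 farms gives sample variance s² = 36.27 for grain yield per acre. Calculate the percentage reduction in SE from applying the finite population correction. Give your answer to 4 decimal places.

17.5377

f = n/N = 13813/43166 = 0.31999722.
SE_no-fpc = √(s²/n) = 0.051242437; SE_fpc = √((1−f)s²/n) = 0.042255682.
Ratio = √(1−f) = 0.82462281. Reduction = 100·(1 − 0.82462281) = 17.5377%.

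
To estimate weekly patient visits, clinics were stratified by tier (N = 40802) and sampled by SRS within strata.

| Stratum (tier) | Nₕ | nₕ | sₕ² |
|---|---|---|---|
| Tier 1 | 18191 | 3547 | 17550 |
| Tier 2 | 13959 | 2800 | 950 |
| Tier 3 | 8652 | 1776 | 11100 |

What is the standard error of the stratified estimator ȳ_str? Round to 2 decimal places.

Var(ȳ_str) = Σₕ Wₕ²(1 − fₕ)sₕ²/nₕ with Wₕ = Nₕ/N, N = 40802.
Tier 1: Wₕ = 0.44583599; term = 0.44583599²·(1 − 0.19498653)·17550/3547 = 0.79171582.
Tier 2: Wₕ = 0.34211558; term = 0.34211558²·(1 − 0.20058743)·950/2800 = 0.031745506.
Tier 3: Wₕ = 0.21204843; term = 0.21204843²·(1 − 0.20527046)·11100/1776 = 0.22334153.
Sum = 1.0468029.
SE = √(1.0468029) = 1.02.

1.02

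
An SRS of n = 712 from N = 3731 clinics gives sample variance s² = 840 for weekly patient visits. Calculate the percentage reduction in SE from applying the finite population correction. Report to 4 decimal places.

10.0463

f = n/N = 712/3731 = 0.19083356.
SE_no-fpc = √(s²/n) = 1.0861746; SE_fpc = √((1−f)s²/n) = 0.97705403.
Ratio = √(1−f) = 0.89953679. Reduction = 100·(1 − 0.89953679) = 10.0463%.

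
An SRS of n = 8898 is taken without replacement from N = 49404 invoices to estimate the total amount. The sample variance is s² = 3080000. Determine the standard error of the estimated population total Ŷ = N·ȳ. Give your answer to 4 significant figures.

832300

Var(Ŷ) = N²·Var(ȳ) = N²·(1 − n/N)·s²/n.
f = 8898/49404 = 0.18010687; Var(ȳ) = 0.81989313·3080000/8898 = 283.80207.
Var(Ŷ) = 49404² · 283.80207 = 6.9269138 × 10^11.
SE(Ŷ) = √(6.9269138 × 10^11) = 832300.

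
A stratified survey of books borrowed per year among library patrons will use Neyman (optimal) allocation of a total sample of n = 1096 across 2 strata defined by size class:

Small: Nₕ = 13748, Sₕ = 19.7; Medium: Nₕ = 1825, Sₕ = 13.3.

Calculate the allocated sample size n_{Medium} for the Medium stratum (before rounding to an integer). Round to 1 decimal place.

90.1

Neyman allocation: nₕ = n·NₕSₕ / Σⱼ NⱼSⱼ.
Σ NⱼSⱼ = 13748·19.7 + 1825·13.3 = 295108.1.
n_{Medium} = 1096·1825·13.3 / 295108.1 = 90.1.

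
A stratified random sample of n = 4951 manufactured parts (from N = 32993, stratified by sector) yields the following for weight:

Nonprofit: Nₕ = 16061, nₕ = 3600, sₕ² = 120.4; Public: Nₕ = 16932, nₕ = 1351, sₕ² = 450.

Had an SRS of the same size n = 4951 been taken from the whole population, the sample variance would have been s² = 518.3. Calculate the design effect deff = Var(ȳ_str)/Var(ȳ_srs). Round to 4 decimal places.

Var(ȳ_str) = Σ Wₕ²(1−fₕ)sₕ²/nₕ with Wₕ = Nₕ/32993:
  Nonprofit: (16061/32993)²·(1−3600/16061)·120.4/3600 = 0.0061490192
  Public: (16932/32993)²·(1−1351/16932)·450/1351 = 0.080726689
  → Var(ȳ_str) = 0.086875708.
Var(ȳ_srs) = (1 − 4951/32993)·518.3/4951 = 0.088976529.
deff = 0.086875708 / 0.088976529 = 0.9764.

0.9764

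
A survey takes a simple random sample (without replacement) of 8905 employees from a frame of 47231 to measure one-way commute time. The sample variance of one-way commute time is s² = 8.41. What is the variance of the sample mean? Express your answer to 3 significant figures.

Under SRS without replacement, Var(ȳ) = (1 − f)·s²/n with f = n/N = 8905/47231 = 0.18854142.
Var(ȳ) = (1 − 0.18854142)·8.41/8905 = 0.81145858·9.4441325 × 10^-4 = 7.6635223 × 10^-4.

7.66 × 10^-4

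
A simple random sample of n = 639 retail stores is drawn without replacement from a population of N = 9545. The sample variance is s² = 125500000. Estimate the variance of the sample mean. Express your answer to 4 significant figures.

Under SRS without replacement, Var(ȳ) = (1 − f)·s²/n with f = n/N = 639/9545 = 0.06694605.
Var(ȳ) = (1 − 0.06694605)·125500000/639 = 0.93305395·196400.63 = 183252.38.

183300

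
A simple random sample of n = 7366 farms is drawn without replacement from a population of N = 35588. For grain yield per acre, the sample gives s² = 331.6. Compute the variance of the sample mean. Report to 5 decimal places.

0.03570

Under SRS without replacement, Var(ȳ) = (1 − f)·s²/n with f = n/N = 7366/35588 = 0.20697988.
Var(ȳ) = (1 − 0.20697988)·331.6/7366 = 0.79302012·0.045017649 = 0.035699901.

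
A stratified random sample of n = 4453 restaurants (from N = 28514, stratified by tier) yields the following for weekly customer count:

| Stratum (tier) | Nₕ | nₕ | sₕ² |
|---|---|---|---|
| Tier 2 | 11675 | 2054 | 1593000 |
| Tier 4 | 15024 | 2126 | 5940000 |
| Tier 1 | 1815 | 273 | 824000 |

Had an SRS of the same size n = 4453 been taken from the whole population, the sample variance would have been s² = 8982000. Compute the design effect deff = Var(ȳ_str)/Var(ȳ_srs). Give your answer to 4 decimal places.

Var(ȳ_str) = Σ Wₕ²(1−fₕ)sₕ²/nₕ with Wₕ = Nₕ/28514:
  Tier 2: (11675/28514)²·(1−2054/11675)·1593000/2054 = 107.14605
  Tier 4: (15024/28514)²·(1−2126/15024)·5940000/2126 = 665.90893
  Tier 1: (1815/28514)²·(1−273/1815)·824000/273 = 10.38985
  → Var(ȳ_str) = 783.44483.
Var(ȳ_srs) = (1 − 4453/28514)·8982000/4453 = 1702.064.
deff = 783.44483 / 1702.064 = 0.4603.

0.4603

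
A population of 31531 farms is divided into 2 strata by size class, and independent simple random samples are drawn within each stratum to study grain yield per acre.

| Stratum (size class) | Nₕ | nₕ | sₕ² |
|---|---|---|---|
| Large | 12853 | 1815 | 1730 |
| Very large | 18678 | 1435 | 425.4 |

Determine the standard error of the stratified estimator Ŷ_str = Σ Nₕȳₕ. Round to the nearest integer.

Var(Ŷ_str) = Σₕ Nₕ²(1 − fₕ)sₕ²/nₕ.
Large: 12853²·(1 − 1815/12853)·1730/1815 = 1.352273 × 10^8.
Very large: 18678²·(1 − 1435/18678)·425.4/1435 = 9.5474806 × 10^7.
Sum = 2.3070211 × 10^8.
SE = √(2.3070211 × 10^8) = 15189.

15189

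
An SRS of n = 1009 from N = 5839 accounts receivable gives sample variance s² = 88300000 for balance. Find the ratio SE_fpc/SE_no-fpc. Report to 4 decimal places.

0.9095

f = n/N = 1009/5839 = 0.17280356.
SE_no-fpc = √(s²/n) = 295.82493; SE_fpc = √((1−f)s²/n) = 269.05378.
Ratio = √(1−f) = 0.90950340.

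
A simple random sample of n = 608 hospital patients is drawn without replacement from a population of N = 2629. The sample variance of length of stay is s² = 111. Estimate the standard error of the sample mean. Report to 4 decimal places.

0.3746

Under SRS without replacement, Var(ȳ) = (1 − f)·s²/n with f = n/N = 608/2629 = 0.23126664.
Var(ȳ) = (1 − 0.23126664)·111/608 = 0.76873336·0.18256579 = 0.14034441.
SE(ȳ) = √(0.14034441) = 0.3746.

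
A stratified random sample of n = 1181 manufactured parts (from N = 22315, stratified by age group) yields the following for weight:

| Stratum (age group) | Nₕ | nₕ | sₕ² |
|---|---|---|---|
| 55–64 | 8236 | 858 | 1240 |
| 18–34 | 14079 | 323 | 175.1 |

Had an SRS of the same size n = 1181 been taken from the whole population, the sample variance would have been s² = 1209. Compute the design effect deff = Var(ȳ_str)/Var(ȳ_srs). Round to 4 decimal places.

Var(ȳ_str) = Σ Wₕ²(1−fₕ)sₕ²/nₕ with Wₕ = Nₕ/22315:
  55–64: (8236/22315)²·(1−858/8236)·1240/858 = 0.17635818
  18–34: (14079/22315)²·(1−323/14079)·175.1/323 = 0.21084039
  → Var(ȳ_str) = 0.38719857.
Var(ȳ_srs) = (1 − 1181/22315)·1209/1181 = 0.96952992.
deff = 0.38719857 / 0.96952992 = 0.3994.

0.3994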